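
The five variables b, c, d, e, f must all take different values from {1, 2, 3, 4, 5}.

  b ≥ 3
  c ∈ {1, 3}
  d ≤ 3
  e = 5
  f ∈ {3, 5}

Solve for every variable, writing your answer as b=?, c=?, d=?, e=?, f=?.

b=4, c=1, d=2, e=5, f=3

e must be 5 (only option left). So b, f can't be 5.
f has just one choice, so f = 3. Strike 3 from b, c, d.
b must be 4 (only option left).
c has just one choice, so c = 1. So d can't be 1.
d must be 2 (only option left).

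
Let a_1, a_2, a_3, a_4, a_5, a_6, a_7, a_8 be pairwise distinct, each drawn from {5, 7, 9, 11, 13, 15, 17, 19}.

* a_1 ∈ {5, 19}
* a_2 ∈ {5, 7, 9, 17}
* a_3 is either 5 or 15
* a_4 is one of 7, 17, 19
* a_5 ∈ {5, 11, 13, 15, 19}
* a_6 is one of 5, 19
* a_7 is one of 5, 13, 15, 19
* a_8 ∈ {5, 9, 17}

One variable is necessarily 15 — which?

a_3

The 8 variables together cover exactly {5, 7, 9, 11, 13, 15, 17, 19} — 8 values for 8 variables — and 11 appears only in a_5's list, so a_5 = 11.
Among the 7 still-open variables, 13 fits only a_7 (and all 7 values in {5, 7, 9, 13, 15, 17, 19} must be used), so a_7 = 13.
The 6 still-open variables draw from only 6 values {5, 7, 9, 15, 17, 19}, so each is used; only a_3 can be 15, hence a_3 = 15.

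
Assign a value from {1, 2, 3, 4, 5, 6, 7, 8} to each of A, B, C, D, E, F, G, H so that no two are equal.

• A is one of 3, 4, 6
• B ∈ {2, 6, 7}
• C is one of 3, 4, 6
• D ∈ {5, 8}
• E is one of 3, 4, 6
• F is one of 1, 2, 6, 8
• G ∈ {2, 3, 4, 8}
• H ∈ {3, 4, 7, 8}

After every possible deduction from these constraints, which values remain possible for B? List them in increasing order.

The 8 variables draw from only 8 values {1, 2, 3, 4, 5, 6, 7, 8}, so each is used; only F can be 1, hence F = 1.
The 7 still-open variables draw from only 7 values {2, 3, 4, 5, 6, 7, 8}, so each is used; only D can be 5, hence D = 5.
A, C, E share exactly the 3 values {3, 4, 6}; by pigeonhole those values go to them, so strike 3, 4, 6 from B, G, H.
No further eliminations apply; B can still be any of 2, 7.

2, 7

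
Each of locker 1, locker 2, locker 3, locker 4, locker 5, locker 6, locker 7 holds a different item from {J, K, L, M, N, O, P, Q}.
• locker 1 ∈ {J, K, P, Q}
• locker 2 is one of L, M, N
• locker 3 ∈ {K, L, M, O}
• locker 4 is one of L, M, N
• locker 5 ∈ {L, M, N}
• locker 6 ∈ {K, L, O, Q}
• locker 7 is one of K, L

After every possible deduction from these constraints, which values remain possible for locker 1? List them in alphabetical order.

J, P

The 3 variables locker 2, locker 4, locker 5 are confined to {L, M, N}, which locks those values in; drop them from locker 3, locker 6, locker 7.
That leaves locker 7 = K. Remove K from locker 1, locker 3, locker 6.
locker 3 must be O (only option left). Eliminate O elsewhere: locker 6.
locker 6's domain is down to {Q}, so locker 6 = Q. So locker 1 can't be Q.
No further eliminations apply; locker 1 can still be any of J, P.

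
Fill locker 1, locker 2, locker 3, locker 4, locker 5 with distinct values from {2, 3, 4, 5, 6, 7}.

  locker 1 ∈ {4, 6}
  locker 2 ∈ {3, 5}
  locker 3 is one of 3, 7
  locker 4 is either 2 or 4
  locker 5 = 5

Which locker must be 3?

locker 2

locker 5 must be 5 (only option left). Eliminate 5 elsewhere: locker 2.
So 3 goes to locker 2.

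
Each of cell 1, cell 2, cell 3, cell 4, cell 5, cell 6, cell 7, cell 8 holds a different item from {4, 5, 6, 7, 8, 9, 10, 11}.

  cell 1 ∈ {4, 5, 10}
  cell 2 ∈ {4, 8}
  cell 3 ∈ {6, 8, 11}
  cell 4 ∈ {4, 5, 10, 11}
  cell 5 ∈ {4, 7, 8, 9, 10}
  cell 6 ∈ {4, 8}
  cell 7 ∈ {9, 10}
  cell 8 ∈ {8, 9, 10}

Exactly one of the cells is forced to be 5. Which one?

cell 1

The 8 variables together cover exactly {4, 5, 6, 7, 8, 9, 10, 11} — 8 values for 8 variables — and 6 appears only in cell 3's list, so cell 3 = 6.
Among the 7 still-open variables, 7 fits only cell 5 (and all 7 values in {4, 5, 7, 8, 9, 10, 11} must be used), so cell 5 = 7.
The 6 still-open variables together cover exactly {4, 5, 8, 9, 10, 11} — 6 values for 6 variables — and 11 appears only in cell 4's list, so cell 4 = 11.
Among the 5 still-open variables, 5 fits only cell 1 (and all 5 values in {4, 5, 8, 9, 10} must be used), so cell 1 = 5.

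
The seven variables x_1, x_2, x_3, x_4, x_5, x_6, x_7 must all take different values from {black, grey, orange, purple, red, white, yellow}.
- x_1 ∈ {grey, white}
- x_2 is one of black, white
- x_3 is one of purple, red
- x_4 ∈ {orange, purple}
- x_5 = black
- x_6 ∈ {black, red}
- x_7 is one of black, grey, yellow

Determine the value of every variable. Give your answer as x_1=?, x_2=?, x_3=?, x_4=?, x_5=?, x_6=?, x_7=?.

x_1=grey, x_2=white, x_3=purple, x_4=orange, x_5=black, x_6=red, x_7=yellow

x_5's domain is down to {black}, so x_5 = black. Eliminate black elsewhere: x_2, x_6, x_7.
That leaves x_6 = red. Eliminate red elsewhere: x_3.
x_2 has just one choice, so x_2 = white. Remove white from x_1.
x_3 must be purple (only option left). Strike purple from x_4.
x_4 has just one choice, so x_4 = orange.
x_1 must be grey (only option left). Remove grey from x_7.
x_7's domain is down to {yellow}, so x_7 = yellow.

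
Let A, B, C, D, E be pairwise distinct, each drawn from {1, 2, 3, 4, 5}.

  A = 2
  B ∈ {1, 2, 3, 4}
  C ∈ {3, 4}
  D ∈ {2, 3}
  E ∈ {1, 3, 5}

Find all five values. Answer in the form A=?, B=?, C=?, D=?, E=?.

A=2, B=1, C=4, D=3, E=5

A must be 2 (only option left). Eliminate 2 elsewhere: B, D.
D must be 3 (only option left). Eliminate 3 elsewhere: B, C, E.
C has just one choice, so C = 4. Strike 4 from B.
B must be 1 (only option left). Strike 1 from E.
E must be 5 (only option left).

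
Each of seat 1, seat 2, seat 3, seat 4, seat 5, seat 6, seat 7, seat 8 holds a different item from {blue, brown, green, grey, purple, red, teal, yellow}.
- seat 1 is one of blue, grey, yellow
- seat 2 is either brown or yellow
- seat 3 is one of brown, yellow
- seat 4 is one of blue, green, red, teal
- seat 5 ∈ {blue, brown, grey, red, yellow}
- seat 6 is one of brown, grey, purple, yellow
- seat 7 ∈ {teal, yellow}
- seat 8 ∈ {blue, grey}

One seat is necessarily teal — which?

The 8 variables draw from only 8 values {blue, brown, green, grey, purple, red, teal, yellow}, so each is used; only seat 4 can be green, hence seat 4 = green.
The 7 still-open variables draw from only 7 values {blue, brown, grey, purple, red, teal, yellow}, so each is used; only seat 6 can be purple, hence seat 6 = purple.
Among the 6 still-open variables, red fits only seat 5 (and all 6 values in {blue, brown, grey, red, teal, yellow} must be used), so seat 5 = red.
Among the 5 still-open variables, teal fits only seat 7 (and all 5 values in {blue, brown, grey, teal, yellow} must be used), so seat 7 = teal.

seat 7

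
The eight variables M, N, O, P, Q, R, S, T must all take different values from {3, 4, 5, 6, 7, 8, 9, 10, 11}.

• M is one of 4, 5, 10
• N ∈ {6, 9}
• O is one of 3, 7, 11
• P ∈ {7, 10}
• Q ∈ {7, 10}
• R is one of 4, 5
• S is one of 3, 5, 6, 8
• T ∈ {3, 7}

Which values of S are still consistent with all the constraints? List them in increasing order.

The 2 variables P and Q are confined to {7, 10}, which locks those values in; drop them from M, O, T.
T must be 3 (only option left). Eliminate 3 elsewhere: O, S.
O must be 11 (only option left).
The 2 variables M and R are confined to {4, 5}, which locks those values in; drop them from S.
No further eliminations apply; S can still be any of 6, 8.

6, 8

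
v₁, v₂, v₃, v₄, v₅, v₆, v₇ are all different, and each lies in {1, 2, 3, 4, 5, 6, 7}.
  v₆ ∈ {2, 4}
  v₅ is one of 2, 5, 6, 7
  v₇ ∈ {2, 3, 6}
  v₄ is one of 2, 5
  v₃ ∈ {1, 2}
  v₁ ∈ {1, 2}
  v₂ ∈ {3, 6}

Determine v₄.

5

The 7 variables together cover exactly {1, 2, 3, 4, 5, 6, 7} — 7 values for 7 variables — and 4 appears only in v₆'s list, so v₆ = 4.
The 6 still-open variables together cover exactly {1, 2, 3, 5, 6, 7} — 6 values for 6 variables — and 7 appears only in v₅'s list, so v₅ = 7.
Among the 5 still-open variables, 5 fits only v₄ (and all 5 values in {1, 2, 3, 5, 6} must be used), so v₄ = 5.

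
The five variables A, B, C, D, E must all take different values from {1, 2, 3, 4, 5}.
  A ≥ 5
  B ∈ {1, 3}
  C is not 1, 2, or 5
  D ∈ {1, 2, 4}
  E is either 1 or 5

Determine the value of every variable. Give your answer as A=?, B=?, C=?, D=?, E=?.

A=5, B=3, C=4, D=2, E=1

A has just one choice, so A = 5. Eliminate 5 elsewhere: E.
E's domain is down to {1}, so E = 1. Strike 1 from B, D.
B must be 3 (only option left). Remove 3 from C.
C must be 4 (only option left). So D can't be 4.
D must be 2 (only option left).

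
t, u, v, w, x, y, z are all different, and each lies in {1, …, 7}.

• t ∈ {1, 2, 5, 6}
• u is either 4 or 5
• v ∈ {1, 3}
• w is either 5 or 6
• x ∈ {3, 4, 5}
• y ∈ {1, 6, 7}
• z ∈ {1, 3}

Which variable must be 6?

Among the 7 variables, 2 fits only t (and all 7 values in {1, 2, 3, 4, 5, 6, 7} must be used), so t = 2.
The 6 still-open variables draw from only 6 values {1, 3, 4, 5, 6, 7}, so each is used; only y can be 7, hence y = 7.
Among the 5 still-open variables, 6 fits only w (and all 5 values in {1, 3, 4, 5, 6} must be used), so w = 6.

w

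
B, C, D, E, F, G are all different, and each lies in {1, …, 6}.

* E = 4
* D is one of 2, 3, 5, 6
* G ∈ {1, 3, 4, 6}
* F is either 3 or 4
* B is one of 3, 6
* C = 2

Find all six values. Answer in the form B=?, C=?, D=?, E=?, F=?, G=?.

C's domain is down to {2}, so C = 2. Strike 2 from D.
That leaves E = 4. So F, G can't be 4.
F's domain is down to {3}, so F = 3. Strike 3 from B, D, G.
B's domain is down to {6}, so B = 6. Remove 6 from D, G.
D has just one choice, so D = 5.
G's domain is down to {1}, so G = 1.

B=6, C=2, D=5, E=4, F=3, G=1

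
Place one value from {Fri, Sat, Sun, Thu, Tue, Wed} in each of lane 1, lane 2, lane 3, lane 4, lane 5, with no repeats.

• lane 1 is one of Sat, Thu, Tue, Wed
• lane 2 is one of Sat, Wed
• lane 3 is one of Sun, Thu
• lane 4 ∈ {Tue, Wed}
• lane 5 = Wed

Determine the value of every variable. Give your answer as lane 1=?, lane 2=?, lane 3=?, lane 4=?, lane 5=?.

lane 1=Thu, lane 2=Sat, lane 3=Sun, lane 4=Tue, lane 5=Wed

lane 5 has just one choice, so lane 5 = Wed. So lane 1, lane 2, lane 4 can't be Wed.
lane 2 must be Sat (only option left). Remove Sat from lane 1.
lane 4's domain is down to {Tue}, so lane 4 = Tue. Remove Tue from lane 1.
lane 1's domain is down to {Thu}, so lane 1 = Thu. So lane 3 can't be Thu.
lane 3 has just one choice, so lane 3 = Sun.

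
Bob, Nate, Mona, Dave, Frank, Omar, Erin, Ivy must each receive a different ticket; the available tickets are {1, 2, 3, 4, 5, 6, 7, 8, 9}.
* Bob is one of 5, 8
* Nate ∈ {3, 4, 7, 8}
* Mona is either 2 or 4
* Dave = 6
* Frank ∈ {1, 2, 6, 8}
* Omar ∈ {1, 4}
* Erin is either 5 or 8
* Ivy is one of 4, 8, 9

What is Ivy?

Dave has just one choice, so Dave = 6. Strike 6 from Frank.
The 2 variables Bob and Erin are confined to {5, 8}, which locks those values in; drop them from Nate, Frank, Ivy.
Mona, Frank, Omar share exactly the 3 values {1, 2, 4}; by pigeonhole those values go to them, so strike 1, 2, 4 from Nate, Ivy.
So Ivy = 9.

9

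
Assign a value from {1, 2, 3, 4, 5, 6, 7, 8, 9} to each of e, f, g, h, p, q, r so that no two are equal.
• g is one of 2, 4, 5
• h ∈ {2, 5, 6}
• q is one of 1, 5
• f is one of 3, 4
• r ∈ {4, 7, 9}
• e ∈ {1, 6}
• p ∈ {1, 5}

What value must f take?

3

p and q between them cover only {1, 5} — a naked pair. Remove those values from e, g, h.
That leaves e = 6. Strike 6 from h.
h's domain is down to {2}, so h = 2. Remove 2 from g.
g must be 4 (only option left). Remove 4 from f, r.
So f = 3.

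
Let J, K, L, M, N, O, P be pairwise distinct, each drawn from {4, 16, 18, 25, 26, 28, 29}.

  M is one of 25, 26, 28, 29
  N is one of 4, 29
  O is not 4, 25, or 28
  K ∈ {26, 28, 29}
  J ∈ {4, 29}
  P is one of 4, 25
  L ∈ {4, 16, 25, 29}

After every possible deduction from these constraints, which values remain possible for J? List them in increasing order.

The 7 variables draw from only 7 values {4, 16, 18, 25, 26, 28, 29}, so each is used; only O can be 18, hence O = 18.
The 6 still-open variables draw from only 6 values {4, 16, 25, 26, 28, 29}, so each is used; only L can be 16, hence L = 16.
J and N between them cover only {4, 29} — a naked pair. Remove those values from K, M, P.
That leaves P = 25. Remove 25 from M.
No further eliminations apply; J can still be any of 4, 29.

4, 29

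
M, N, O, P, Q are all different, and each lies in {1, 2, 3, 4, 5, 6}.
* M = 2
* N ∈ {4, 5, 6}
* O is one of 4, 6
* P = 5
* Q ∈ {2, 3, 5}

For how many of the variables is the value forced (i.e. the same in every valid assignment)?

M has just one choice, so M = 2. So Q can't be 2.
P has just one choice, so P = 5. So N, Q can't be 5.
Q must be 3 (only option left).
Determined: M=2, P=5, Q=3. The other variables each still have more than one consistent value. That makes 3.

3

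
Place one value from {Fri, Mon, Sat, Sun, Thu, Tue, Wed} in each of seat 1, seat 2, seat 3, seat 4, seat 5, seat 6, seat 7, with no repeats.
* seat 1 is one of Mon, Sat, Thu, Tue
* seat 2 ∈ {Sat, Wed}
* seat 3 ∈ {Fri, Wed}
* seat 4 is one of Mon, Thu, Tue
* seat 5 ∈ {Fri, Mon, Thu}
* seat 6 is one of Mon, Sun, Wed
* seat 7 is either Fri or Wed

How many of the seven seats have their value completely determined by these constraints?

2

Among the 7 variables, Sun fits only seat 6 (and all 7 values in {Fri, Mon, Sat, Sun, Thu, Tue, Wed} must be used), so seat 6 = Sun.
seat 3 and seat 7 share exactly the 2 values {Fri, Wed}; by pigeonhole those values go to them, so strike Fri, Wed from seat 2, seat 5.
seat 2 must be Sat (only option left). Eliminate Sat elsewhere: seat 1.
Determined: seat 2=Sat, seat 6=Sun. The other seats each still have more than one consistent value. That makes 2.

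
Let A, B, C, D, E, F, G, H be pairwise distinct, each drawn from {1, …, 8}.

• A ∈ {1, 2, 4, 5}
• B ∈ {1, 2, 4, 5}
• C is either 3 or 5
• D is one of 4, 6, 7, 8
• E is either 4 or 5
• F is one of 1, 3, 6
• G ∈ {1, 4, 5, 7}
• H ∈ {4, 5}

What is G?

Among the 8 variables, 8 fits only D (and all 8 values in {1, 2, 3, 4, 5, 6, 7, 8} must be used), so D = 8.
The 7 still-open variables draw from only 7 values {1, 2, 3, 4, 5, 6, 7}, so each is used; only F can be 6, hence F = 6.
The 6 still-open variables draw from only 6 values {1, 2, 3, 4, 5, 7}, so each is used; only C can be 3, hence C = 3.
Among the 5 still-open variables, 7 fits only G (and all 5 values in {1, 2, 4, 5, 7} must be used), so G = 7.

7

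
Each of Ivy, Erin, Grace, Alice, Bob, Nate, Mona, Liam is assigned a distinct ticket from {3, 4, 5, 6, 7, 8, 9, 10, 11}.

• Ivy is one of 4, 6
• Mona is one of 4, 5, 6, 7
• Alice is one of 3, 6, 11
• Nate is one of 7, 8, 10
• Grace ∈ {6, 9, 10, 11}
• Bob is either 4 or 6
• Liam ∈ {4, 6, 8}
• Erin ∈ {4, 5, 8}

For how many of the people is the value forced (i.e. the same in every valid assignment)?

The 2 variables Ivy and Bob are confined to {4, 6}, which locks those values in; drop them from Erin, Grace, Alice, Mona, Liam.
Liam's domain is down to {8}, so Liam = 8. Eliminate 8 elsewhere: Erin, Nate.
Erin must be 5 (only option left). Strike 5 from Mona.
Mona's domain is down to {7}, so Mona = 7. Strike 7 from Nate.
Nate's domain is down to {10}, so Nate = 10. Remove 10 from Grace.
Determined: Erin=5, Nate=10, Mona=7, Liam=8. The other people each still have more than one consistent value. That makes 4.

4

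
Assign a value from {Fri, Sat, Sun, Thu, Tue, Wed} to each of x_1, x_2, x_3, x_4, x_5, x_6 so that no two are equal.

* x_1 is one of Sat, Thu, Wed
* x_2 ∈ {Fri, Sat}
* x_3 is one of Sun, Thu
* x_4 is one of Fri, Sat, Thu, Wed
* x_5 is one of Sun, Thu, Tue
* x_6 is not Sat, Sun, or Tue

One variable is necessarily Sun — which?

x_3

The 6 variables together cover exactly {Fri, Sat, Sun, Thu, Tue, Wed} — 6 values for 6 variables — and Tue appears only in x_5's list, so x_5 = Tue.
The 5 still-open variables draw from only 5 values {Fri, Sat, Sun, Thu, Wed}, so each is used; only x_3 can be Sun, hence x_3 = Sun.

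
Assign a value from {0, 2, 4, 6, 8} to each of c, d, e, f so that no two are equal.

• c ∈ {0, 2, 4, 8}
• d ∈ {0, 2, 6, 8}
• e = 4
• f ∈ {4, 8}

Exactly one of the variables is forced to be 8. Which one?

f

e's domain is down to {4}, so e = 4. So c, f can't be 4.
So 8 goes to f.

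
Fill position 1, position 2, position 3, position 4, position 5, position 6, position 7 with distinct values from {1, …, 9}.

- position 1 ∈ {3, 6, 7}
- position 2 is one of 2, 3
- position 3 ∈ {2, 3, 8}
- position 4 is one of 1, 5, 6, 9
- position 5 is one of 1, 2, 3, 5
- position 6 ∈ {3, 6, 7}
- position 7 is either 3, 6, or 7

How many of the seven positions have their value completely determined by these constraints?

position 1, position 6, position 7 share exactly the 3 values {3, 6, 7}; by pigeonhole those values go to them, so strike 3, 6, 7 from position 2, position 3, position 4, position 5.
position 2 must be 2 (only option left). So position 3, position 5 can't be 2.
position 3 must be 8 (only option left).
Determined: position 2=2, position 3=8. The other positions each still have more than one consistent value. That makes 2.

2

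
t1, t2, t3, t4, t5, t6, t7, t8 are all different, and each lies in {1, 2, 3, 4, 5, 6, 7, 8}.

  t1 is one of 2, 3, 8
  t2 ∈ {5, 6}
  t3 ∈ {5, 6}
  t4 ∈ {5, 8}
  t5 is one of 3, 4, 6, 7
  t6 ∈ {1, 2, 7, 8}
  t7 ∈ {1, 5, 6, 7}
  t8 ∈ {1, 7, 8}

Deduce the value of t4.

8

The 8 variables draw from only 8 values {1, 2, 3, 4, 5, 6, 7, 8}, so each is used; only t5 can be 4, hence t5 = 4.
The 7 still-open variables draw from only 7 values {1, 2, 3, 5, 6, 7, 8}, so each is used; only t1 can be 3, hence t1 = 3.
The 6 still-open variables together cover exactly {1, 2, 5, 6, 7, 8} — 6 values for 6 variables — and 2 appears only in t6's list, so t6 = 2.
t2 and t3 share exactly the 2 values {5, 6}; by pigeonhole those values go to them, so strike 5, 6 from t4, t7.
So t4 = 8.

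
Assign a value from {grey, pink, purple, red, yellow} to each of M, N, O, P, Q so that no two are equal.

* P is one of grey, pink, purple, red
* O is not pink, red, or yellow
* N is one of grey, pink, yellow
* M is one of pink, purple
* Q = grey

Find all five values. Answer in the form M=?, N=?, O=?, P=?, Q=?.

Q has just one choice, so Q = grey. Eliminate grey elsewhere: N, O, P.
That leaves O = purple. Eliminate purple elsewhere: M, P.
M must be pink (only option left). Eliminate pink elsewhere: N, P.
That leaves N = yellow.
P has just one choice, so P = red.

M=pink, N=yellow, O=purple, P=red, Q=grey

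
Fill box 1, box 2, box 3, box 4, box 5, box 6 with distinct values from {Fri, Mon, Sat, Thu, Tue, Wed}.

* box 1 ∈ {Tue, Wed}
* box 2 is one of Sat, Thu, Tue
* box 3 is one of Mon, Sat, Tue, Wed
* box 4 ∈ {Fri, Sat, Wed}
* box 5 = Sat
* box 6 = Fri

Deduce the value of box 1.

box 5 has just one choice, so box 5 = Sat. Strike Sat from box 2, box 3, box 4.
That leaves box 6 = Fri. Eliminate Fri elsewhere: box 4.
That leaves box 4 = Wed. So box 1, box 3 can't be Wed.
So box 1 = Tue.

Tue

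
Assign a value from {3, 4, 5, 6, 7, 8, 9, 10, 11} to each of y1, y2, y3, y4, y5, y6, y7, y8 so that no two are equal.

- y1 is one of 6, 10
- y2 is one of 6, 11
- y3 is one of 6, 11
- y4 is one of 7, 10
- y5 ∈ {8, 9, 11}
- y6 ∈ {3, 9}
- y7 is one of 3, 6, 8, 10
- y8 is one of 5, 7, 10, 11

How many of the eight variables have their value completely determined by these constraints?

3

The 8 variables draw from only 8 values {3, 5, 6, 7, 8, 9, 10, 11}, so each is used; only y8 can be 5, hence y8 = 5.
The 7 still-open variables together cover exactly {3, 6, 7, 8, 9, 10, 11} — 7 values for 7 variables — and 7 appears only in y4's list, so y4 = 7.
y2 and y3 between them cover only {6, 11} — a naked pair. Remove those values from y1, y5, y7.
y1 must be 10 (only option left). So y7 can't be 10.
Determined: y1=10, y4=7, y8=5. The other variables each still have more than one consistent value. That makes 3.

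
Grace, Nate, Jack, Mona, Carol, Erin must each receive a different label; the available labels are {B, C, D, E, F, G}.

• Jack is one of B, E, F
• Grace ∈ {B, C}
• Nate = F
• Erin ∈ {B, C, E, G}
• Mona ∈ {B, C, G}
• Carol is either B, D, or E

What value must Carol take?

D

Nate has just one choice, so Nate = F. Remove F from Jack.
The 5 still-open variables draw from only 5 values {B, C, D, E, G}, so each is used; only Carol can be D, hence Carol = D.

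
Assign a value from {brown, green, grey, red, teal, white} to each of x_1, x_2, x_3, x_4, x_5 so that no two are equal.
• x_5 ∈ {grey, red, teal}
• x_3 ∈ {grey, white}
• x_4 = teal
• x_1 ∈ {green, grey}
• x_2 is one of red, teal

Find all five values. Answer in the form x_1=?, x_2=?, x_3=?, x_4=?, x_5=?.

x_4 has just one choice, so x_4 = teal. Strike teal from x_2, x_5.
That leaves x_2 = red. Strike red from x_5.
x_5's domain is down to {grey}, so x_5 = grey. Remove grey from x_1, x_3.
That leaves x_1 = green.
x_3 must be white (only option left).

x_1=green, x_2=red, x_3=white, x_4=teal, x_5=grey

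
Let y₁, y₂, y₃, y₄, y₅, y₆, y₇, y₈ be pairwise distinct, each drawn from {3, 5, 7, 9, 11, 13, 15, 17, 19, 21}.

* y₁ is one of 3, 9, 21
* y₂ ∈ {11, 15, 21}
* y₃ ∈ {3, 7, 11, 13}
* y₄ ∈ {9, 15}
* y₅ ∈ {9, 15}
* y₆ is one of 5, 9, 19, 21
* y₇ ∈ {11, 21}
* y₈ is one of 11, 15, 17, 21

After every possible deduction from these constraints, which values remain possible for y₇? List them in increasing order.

11, 21

y₄ and y₅ between them cover only {9, 15} — a naked pair. Remove those values from y₁, y₂, y₆, y₈.
The 2 variables y₂ and y₇ are confined to {11, 21}, which locks those values in; drop them from y₁, y₃, y₆, y₈.
y₁ must be 3 (only option left). Eliminate 3 elsewhere: y₃.
y₈'s domain is down to {17}, so y₈ = 17.
No further eliminations apply; y₇ can still be any of 11, 21.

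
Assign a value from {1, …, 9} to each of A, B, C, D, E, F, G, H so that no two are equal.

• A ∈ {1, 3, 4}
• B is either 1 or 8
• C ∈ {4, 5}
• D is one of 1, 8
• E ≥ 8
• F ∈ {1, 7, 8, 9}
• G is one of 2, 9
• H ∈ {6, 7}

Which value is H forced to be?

6

B and D between them cover only {1, 8} — a naked pair. Remove those values from A, E, F.
E has just one choice, so E = 9. Strike 9 from F, G.
F has just one choice, so F = 7. Eliminate 7 elsewhere: H.
So H = 6.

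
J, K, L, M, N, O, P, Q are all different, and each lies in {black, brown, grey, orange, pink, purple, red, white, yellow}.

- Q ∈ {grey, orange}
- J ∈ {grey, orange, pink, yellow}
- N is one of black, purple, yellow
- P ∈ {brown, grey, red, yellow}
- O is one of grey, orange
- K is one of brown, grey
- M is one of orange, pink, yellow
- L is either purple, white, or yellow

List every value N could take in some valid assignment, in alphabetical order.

black, purple

O and Q share exactly the 2 values {grey, orange}; by pigeonhole those values go to them, so strike grey, orange from J, K, M, P.
K must be brown (only option left). So P can't be brown.
J and M between them cover only {pink, yellow} — a naked pair. Remove those values from L, N, P.
That leaves P = red.
No further eliminations apply; N can still be any of black, purple.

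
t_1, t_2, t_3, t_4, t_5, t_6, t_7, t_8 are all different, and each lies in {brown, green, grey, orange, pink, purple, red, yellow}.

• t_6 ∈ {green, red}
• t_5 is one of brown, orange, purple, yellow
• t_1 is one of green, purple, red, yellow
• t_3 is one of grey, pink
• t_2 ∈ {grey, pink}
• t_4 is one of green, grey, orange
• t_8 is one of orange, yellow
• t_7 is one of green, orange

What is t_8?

The 8 variables draw from only 8 values {brown, green, grey, orange, pink, purple, red, yellow}, so each is used; only t_5 can be brown, hence t_5 = brown.
The 7 still-open variables together cover exactly {green, grey, orange, pink, purple, red, yellow} — 7 values for 7 variables — and purple appears only in t_1's list, so t_1 = purple.
Among the 6 still-open variables, red fits only t_6 (and all 6 values in {green, grey, orange, pink, red, yellow} must be used), so t_6 = red.
The 5 still-open variables draw from only 5 values {green, grey, orange, pink, yellow}, so each is used; only t_8 can be yellow, hence t_8 = yellow.

yellow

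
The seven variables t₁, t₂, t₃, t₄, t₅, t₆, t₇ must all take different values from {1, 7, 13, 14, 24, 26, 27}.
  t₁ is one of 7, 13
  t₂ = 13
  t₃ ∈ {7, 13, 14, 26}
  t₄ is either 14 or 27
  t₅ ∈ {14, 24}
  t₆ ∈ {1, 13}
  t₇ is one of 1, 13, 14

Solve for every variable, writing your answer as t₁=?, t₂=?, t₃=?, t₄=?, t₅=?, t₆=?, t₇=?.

t₂ must be 13 (only option left). Remove 13 from t₁, t₃, t₆, t₇.
t₆ has just one choice, so t₆ = 1. Remove 1 from t₇.
That leaves t₇ = 14. Strike 14 from t₃, t₄, t₅.
t₁ must be 7 (only option left). Strike 7 from t₃.
t₃ has just one choice, so t₃ = 26.
That leaves t₄ = 27.
t₅'s domain is down to {24}, so t₅ = 24.

t₁=7, t₂=13, t₃=26, t₄=27, t₅=24, t₆=1, t₇=14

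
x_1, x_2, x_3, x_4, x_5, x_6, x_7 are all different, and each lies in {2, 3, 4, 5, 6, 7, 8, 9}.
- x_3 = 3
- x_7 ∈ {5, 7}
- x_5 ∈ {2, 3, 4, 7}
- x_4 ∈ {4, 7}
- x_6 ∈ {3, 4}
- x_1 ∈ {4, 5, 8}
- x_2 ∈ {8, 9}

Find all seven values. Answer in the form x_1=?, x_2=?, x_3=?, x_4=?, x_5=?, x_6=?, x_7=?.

x_1=8, x_2=9, x_3=3, x_4=7, x_5=2, x_6=4, x_7=5

x_3's domain is down to {3}, so x_3 = 3. Eliminate 3 elsewhere: x_5, x_6.
x_6's domain is down to {4}, so x_6 = 4. Strike 4 from x_1, x_4, x_5.
x_4 has just one choice, so x_4 = 7. Strike 7 from x_5, x_7.
x_5's domain is down to {2}, so x_5 = 2.
x_7's domain is down to {5}, so x_7 = 5. Eliminate 5 elsewhere: x_1.
x_1's domain is down to {8}, so x_1 = 8. Eliminate 8 elsewhere: x_2.
That leaves x_2 = 9.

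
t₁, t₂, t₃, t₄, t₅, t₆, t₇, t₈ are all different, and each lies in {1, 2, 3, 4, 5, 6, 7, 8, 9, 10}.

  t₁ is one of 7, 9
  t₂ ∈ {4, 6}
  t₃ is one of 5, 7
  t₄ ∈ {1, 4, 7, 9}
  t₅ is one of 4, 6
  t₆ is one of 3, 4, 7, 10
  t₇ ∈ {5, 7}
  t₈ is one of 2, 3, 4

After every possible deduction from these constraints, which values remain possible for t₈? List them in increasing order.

t₂ and t₅ between them cover only {4, 6} — a naked pair. Remove those values from t₄, t₆, t₈.
The 2 variables t₃ and t₇ are confined to {5, 7}, which locks those values in; drop them from t₁, t₄, t₆.
t₁'s domain is down to {9}, so t₁ = 9. Strike 9 from t₄.
t₄'s domain is down to {1}, so t₄ = 1.
No further eliminations apply; t₈ can still be any of 2, 3.

2, 3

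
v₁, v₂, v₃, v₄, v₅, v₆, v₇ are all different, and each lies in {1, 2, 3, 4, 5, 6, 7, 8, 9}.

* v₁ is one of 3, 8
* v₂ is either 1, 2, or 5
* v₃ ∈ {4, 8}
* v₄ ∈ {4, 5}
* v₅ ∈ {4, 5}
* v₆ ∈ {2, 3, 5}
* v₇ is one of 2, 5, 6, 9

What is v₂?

v₄ and v₅ between them cover only {4, 5} — a naked pair. Remove those values from v₂, v₃, v₆, v₇.
v₃ has just one choice, so v₃ = 8. Eliminate 8 elsewhere: v₁.
v₁ must be 3 (only option left). Remove 3 from v₆.
That leaves v₆ = 2. Remove 2 from v₂, v₇.
So v₂ = 1.

1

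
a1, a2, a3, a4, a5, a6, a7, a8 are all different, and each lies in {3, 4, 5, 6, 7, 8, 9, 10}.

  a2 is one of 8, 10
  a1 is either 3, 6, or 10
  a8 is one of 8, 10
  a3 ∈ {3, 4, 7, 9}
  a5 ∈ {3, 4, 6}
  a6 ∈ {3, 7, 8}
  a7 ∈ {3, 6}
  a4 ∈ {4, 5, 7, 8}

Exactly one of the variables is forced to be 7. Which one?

The 8 variables draw from only 8 values {3, 4, 5, 6, 7, 8, 9, 10}, so each is used; only a4 can be 5, hence a4 = 5.
The 7 still-open variables draw from only 7 values {3, 4, 6, 7, 8, 9, 10}, so each is used; only a3 can be 9, hence a3 = 9.
The 6 still-open variables together cover exactly {3, 4, 6, 7, 8, 10} — 6 values for 6 variables — and 4 appears only in a5's list, so a5 = 4.
Among the 5 still-open variables, 7 fits only a6 (and all 5 values in {3, 6, 7, 8, 10} must be used), so a6 = 7.

a6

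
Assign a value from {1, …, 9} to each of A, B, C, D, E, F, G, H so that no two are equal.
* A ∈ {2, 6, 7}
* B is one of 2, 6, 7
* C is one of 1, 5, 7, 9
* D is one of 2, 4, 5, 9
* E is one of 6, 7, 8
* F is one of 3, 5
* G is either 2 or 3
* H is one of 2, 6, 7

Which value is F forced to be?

A, B, H share exactly the 3 values {2, 6, 7}; by pigeonhole those values go to them, so strike 2, 6, 7 from C, D, E, G.
E's domain is down to {8}, so E = 8.
G must be 3 (only option left). Eliminate 3 elsewhere: F.
So F = 5.

5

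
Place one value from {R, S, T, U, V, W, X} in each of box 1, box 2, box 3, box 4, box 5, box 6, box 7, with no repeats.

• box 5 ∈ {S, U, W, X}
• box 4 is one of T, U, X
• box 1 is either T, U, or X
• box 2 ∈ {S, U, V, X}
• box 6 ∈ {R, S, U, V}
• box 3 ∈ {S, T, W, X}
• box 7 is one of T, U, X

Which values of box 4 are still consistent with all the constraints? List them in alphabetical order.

The 7 variables draw from only 7 values {R, S, T, U, V, W, X}, so each is used; only box 6 can be R, hence box 6 = R.
Among the 6 still-open variables, V fits only box 2 (and all 6 values in {S, T, U, V, W, X} must be used), so box 2 = V.
The 3 variables box 1, box 4, box 7 are confined to {T, U, X}, which locks those values in; drop them from box 3, box 5.
No further eliminations apply; box 4 can still be any of T, U, X.

T, U, X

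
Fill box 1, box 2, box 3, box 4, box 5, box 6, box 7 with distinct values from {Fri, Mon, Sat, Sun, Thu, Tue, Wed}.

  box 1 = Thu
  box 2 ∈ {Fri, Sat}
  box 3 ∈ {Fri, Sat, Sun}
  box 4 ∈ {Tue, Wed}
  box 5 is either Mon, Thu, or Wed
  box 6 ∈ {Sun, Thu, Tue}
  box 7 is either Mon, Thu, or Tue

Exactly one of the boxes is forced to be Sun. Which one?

box 1's domain is down to {Thu}, so box 1 = Thu. Eliminate Thu elsewhere: box 5, box 6, box 7.
box 4, box 5, box 7 between them cover only {Mon, Tue, Wed} — a naked triple. Remove those values from box 6.
So Sun goes to box 6.

box 6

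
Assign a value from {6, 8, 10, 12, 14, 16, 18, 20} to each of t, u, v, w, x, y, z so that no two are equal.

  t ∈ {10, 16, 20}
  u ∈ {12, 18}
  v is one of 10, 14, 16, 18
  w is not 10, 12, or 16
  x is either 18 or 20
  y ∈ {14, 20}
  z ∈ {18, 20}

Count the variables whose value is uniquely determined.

2

x and z between them cover only {18, 20} — a naked pair. Remove those values from t, u, v, w, y.
u must be 12 (only option left).
y has just one choice, so y = 14. Remove 14 from v, w.
Determined: u=12, y=14. The other variables each still have more than one consistent value. That makes 2.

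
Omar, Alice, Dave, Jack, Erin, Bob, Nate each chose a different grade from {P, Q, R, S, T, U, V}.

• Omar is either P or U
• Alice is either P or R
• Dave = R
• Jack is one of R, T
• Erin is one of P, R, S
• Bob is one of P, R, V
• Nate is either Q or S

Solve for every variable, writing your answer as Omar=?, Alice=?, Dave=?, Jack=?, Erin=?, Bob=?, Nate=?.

Omar=U, Alice=P, Dave=R, Jack=T, Erin=S, Bob=V, Nate=Q

Dave's domain is down to {R}, so Dave = R. Strike R from Alice, Jack, Erin, Bob.
Jack must be T (only option left).
Alice has just one choice, so Alice = P. Eliminate P elsewhere: Omar, Erin, Bob.
Erin's domain is down to {S}, so Erin = S. Strike S from Nate.
Bob has just one choice, so Bob = V.
Nate's domain is down to {Q}, so Nate = Q.
Omar has just one choice, so Omar = U.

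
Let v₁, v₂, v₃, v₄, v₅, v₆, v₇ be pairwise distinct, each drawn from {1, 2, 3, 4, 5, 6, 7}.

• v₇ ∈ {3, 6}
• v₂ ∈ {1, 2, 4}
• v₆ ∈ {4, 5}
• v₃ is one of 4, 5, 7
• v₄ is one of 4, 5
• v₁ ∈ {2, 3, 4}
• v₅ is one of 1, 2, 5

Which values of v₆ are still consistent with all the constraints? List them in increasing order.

The 7 variables draw from only 7 values {1, 2, 3, 4, 5, 6, 7}, so each is used; only v₇ can be 6, hence v₇ = 6.
Among the 6 still-open variables, 3 fits only v₁ (and all 6 values in {1, 2, 3, 4, 5, 7} must be used), so v₁ = 3.
Among the 5 still-open variables, 7 fits only v₃ (and all 5 values in {1, 2, 4, 5, 7} must be used), so v₃ = 7.
The 2 variables v₄ and v₆ are confined to {4, 5}, which locks those values in; drop them from v₂, v₅.
No further eliminations apply; v₆ can still be any of 4, 5.

4, 5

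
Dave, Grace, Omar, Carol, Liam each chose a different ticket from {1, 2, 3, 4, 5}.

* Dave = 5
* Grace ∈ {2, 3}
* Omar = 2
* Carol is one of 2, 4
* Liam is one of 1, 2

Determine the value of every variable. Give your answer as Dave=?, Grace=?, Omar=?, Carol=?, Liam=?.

Dave=5, Grace=3, Omar=2, Carol=4, Liam=1

Dave has just one choice, so Dave = 5.
Omar has just one choice, so Omar = 2. So Grace, Carol, Liam can't be 2.
Carol must be 4 (only option left).
That leaves Liam = 1.
That leaves Grace = 3.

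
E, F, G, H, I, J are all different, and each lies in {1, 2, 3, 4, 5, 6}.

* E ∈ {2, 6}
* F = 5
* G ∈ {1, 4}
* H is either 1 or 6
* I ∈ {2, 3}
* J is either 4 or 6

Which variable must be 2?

F has just one choice, so F = 5.
The 5 still-open variables together cover exactly {1, 2, 3, 4, 6} — 5 values for 5 variables — and 3 appears only in I's list, so I = 3.
The 4 still-open variables draw from only 4 values {1, 2, 4, 6}, so each is used; only E can be 2, hence E = 2.

E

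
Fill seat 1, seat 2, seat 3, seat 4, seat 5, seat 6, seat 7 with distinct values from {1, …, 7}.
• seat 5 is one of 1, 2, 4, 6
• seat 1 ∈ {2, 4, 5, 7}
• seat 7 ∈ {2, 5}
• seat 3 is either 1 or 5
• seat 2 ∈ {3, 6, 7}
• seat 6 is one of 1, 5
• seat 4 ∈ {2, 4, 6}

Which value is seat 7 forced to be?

The 7 variables together cover exactly {1, 2, 3, 4, 5, 6, 7} — 7 values for 7 variables — and 3 appears only in seat 2's list, so seat 2 = 3.
The 6 still-open variables together cover exactly {1, 2, 4, 5, 6, 7} — 6 values for 6 variables — and 7 appears only in seat 1's list, so seat 1 = 7.
The 2 variables seat 3 and seat 6 are confined to {1, 5}, which locks those values in; drop them from seat 5, seat 7.
So seat 7 = 2.

2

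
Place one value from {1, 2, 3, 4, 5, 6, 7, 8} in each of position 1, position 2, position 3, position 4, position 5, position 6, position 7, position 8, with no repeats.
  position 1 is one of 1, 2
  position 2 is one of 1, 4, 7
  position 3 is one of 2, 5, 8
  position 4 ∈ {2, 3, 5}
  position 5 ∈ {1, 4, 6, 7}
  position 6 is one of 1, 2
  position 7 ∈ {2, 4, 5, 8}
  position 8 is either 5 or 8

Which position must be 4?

position 7

Among the 8 variables, 3 fits only position 4 (and all 8 values in {1, 2, 3, 4, 5, 6, 7, 8} must be used), so position 4 = 3.
The 7 still-open variables together cover exactly {1, 2, 4, 5, 6, 7, 8} — 7 values for 7 variables — and 6 appears only in position 5's list, so position 5 = 6.
The 6 still-open variables together cover exactly {1, 2, 4, 5, 7, 8} — 6 values for 6 variables — and 7 appears only in position 2's list, so position 2 = 7.
The 5 still-open variables together cover exactly {1, 2, 4, 5, 8} — 5 values for 5 variables — and 4 appears only in position 7's list, so position 7 = 4.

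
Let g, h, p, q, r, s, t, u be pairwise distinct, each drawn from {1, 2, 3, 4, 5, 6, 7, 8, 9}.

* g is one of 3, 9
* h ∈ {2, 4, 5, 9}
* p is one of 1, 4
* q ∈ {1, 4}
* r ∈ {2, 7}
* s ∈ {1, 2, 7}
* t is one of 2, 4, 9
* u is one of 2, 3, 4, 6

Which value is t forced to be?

Among the 8 variables, 5 fits only h (and all 8 values in {1, 2, 3, 4, 5, 6, 7, 9} must be used), so h = 5.
Among the 7 still-open variables, 6 fits only u (and all 7 values in {1, 2, 3, 4, 6, 7, 9} must be used), so u = 6.
The 6 still-open variables together cover exactly {1, 2, 3, 4, 7, 9} — 6 values for 6 variables — and 3 appears only in g's list, so g = 3.
Among the 5 still-open variables, 9 fits only t (and all 5 values in {1, 2, 4, 7, 9} must be used), so t = 9.

9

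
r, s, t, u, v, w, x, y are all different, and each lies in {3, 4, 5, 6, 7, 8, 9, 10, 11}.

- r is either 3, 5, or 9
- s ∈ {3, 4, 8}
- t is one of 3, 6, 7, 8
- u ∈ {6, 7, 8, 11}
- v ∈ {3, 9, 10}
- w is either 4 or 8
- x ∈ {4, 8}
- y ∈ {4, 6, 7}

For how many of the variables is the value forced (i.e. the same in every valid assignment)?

w and x share exactly the 2 values {4, 8}; by pigeonhole those values go to them, so strike 4, 8 from s, t, u, y.
s has just one choice, so s = 3. Strike 3 from r, t, v.
t and y between them cover only {6, 7} — a naked pair. Remove those values from u.
u's domain is down to {11}, so u = 11.
Determined: s=3, u=11. The other variables each still have more than one consistent value. That makes 2.

2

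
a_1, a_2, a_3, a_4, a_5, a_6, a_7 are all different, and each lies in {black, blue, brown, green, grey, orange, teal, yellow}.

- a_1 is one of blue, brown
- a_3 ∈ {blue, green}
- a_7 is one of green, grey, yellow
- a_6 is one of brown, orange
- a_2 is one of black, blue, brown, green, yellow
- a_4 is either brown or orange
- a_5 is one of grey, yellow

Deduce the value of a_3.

The 7 variables draw from only 7 values {black, blue, brown, green, grey, orange, yellow}, so each is used; only a_2 can be black, hence a_2 = black.
The 2 variables a_4 and a_6 are confined to {brown, orange}, which locks those values in; drop them from a_1.
a_1 has just one choice, so a_1 = blue. So a_3 can't be blue.
So a_3 = green.

green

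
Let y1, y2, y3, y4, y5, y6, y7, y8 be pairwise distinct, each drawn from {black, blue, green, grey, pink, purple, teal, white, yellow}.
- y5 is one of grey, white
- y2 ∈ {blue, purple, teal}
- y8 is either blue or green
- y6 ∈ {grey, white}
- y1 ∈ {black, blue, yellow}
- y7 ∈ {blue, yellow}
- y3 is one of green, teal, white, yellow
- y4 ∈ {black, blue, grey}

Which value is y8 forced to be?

The 8 variables together cover exactly {black, blue, green, grey, purple, teal, white, yellow} — 8 values for 8 variables — and purple appears only in y2's list, so y2 = purple.
The 7 still-open variables together cover exactly {black, blue, green, grey, teal, white, yellow} — 7 values for 7 variables — and teal appears only in y3's list, so y3 = teal.
Among the 6 still-open variables, green fits only y8 (and all 6 values in {black, blue, green, grey, white, yellow} must be used), so y8 = green.

green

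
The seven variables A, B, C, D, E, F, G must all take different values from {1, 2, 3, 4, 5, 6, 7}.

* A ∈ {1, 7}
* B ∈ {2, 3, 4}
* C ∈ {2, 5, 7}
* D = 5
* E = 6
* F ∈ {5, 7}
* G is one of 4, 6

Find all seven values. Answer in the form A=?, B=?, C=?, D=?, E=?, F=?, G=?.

D must be 5 (only option left). Eliminate 5 elsewhere: C, F.
E must be 6 (only option left). Remove 6 from G.
F has just one choice, so F = 7. Strike 7 from A, C.
G has just one choice, so G = 4. So B can't be 4.
A must be 1 (only option left).
C must be 2 (only option left). Strike 2 from B.
B must be 3 (only option left).

A=1, B=3, C=2, D=5, E=6, F=7, G=4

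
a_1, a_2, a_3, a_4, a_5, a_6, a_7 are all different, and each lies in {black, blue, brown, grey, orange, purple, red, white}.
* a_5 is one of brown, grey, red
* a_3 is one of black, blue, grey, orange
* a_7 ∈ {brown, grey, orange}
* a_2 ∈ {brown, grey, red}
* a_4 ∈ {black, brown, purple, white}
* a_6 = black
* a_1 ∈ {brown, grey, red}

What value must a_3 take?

a_6 must be black (only option left). Remove black from a_3, a_4.
The 3 variables a_1, a_2, a_5 are confined to {brown, grey, red}, which locks those values in; drop them from a_3, a_4, a_7.
That leaves a_7 = orange. Strike orange from a_3.
So a_3 = blue.

blue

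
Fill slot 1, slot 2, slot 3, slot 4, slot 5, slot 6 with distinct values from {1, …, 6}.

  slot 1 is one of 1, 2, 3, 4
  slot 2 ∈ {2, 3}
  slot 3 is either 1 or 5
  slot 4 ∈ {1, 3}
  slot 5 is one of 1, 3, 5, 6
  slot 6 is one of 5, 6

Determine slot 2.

The 6 variables draw from only 6 values {1, 2, 3, 4, 5, 6}, so each is used; only slot 1 can be 4, hence slot 1 = 4.
Among the 5 still-open variables, 2 fits only slot 2 (and all 5 values in {1, 2, 3, 5, 6} must be used), so slot 2 = 2.

2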